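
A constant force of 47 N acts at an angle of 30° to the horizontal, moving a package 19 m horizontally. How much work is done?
W = F·d·cosθ = (47)(19)cos(30°) = 773.4 J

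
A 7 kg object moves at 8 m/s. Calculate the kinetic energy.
KE = ½mv² = ½(7)(8)² = 224.0 J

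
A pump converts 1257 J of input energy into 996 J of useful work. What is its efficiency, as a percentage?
η = W_out/W_in = 996/1257 = 79.24%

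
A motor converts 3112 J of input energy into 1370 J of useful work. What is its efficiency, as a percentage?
η = W_out/W_in = 1370/3112 = 44.02%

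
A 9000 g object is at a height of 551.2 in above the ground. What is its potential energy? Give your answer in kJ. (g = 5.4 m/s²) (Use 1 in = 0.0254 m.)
Convert to SI: m = 9.0 kg, h = 14.0005 m
PE = mgh = (9.0)(5.4)(14.0005) = 680.423 J = 0.6804 kJ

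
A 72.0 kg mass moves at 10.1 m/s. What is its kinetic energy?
KE = ½mv² = ½(72.0)(10.1)² = 3672 J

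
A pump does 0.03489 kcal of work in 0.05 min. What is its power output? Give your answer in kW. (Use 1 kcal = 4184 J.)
Convert to SI: W = 145.98 J, t = 3.0 s
P = W/t = 145.98/3.0 = 48.6599 W = 0.04866 kW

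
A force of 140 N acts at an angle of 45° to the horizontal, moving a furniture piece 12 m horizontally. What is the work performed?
W = F·d·cosθ = (140)(12)cos(45°) = 1188 J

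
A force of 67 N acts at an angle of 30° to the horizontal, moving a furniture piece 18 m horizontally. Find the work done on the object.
W = F·d·cosθ = (67)(18)cos(30°) = 1044 J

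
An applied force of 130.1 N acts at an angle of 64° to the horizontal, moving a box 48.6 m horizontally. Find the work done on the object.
W = F·d·cosθ = (130.1)(48.6)cos(64°) = 2772 J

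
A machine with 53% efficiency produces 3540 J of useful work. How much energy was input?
W_in = W_out/η = 3540/0.53 = 6679 J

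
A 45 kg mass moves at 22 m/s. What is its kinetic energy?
KE = ½mv² = ½(45)(22)² = 10890.0 J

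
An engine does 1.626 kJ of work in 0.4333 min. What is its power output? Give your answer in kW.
Convert to SI: W = 1626.0 J, t = 25.998 s
P = W/t = 1626.0/25.998 = 62.5433 W = 0.06254 kW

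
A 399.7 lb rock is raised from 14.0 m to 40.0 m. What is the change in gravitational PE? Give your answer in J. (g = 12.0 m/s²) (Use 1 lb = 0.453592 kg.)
Convert to SI: m = 181.301 kg, Δh = 26.0 m
ΔPE = mgΔh = (181.301)(12.0)(26.0) = 56570 J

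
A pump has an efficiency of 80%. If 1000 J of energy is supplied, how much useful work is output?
W_out = η·W_in = 0.8·1000 = 800.0 J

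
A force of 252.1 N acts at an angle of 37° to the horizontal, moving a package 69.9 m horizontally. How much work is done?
W = F·d·cosθ = (252.1)(69.9)cos(37°) = 14070 J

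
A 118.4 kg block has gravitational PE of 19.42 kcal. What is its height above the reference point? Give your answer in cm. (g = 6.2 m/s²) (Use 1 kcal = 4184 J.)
Convert to SI: m = 118.4 kg, PE = 81253.3 J
h = PE/(mg) = 81253.3/(118.4·6.2) = 110.687 m = 11070 cm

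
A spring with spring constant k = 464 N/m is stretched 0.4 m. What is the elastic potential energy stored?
PE = ½kx² = ½(464)(0.4)² = 37.12 J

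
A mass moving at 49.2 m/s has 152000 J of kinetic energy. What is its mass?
m = 2·KE/v² = 2·152000/(49.2)² = 125.6 kg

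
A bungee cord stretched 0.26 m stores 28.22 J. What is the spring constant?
k = 2·PE/x² = 2·28.22/(0.26)² = 834.9 N/m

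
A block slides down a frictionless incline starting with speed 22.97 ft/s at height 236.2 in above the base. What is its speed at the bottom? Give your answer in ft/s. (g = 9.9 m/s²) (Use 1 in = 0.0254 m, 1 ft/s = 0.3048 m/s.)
Convert to SI: v₀ = 7.00126 m/s, h = 5.99948 m
½mv₀² + mgh = ½mv² ⇒ v = √(v₀² + 2gh) = √(7.00126² + 2·9.9·5.99948) = 12.954 m/s = 42.5 ft/s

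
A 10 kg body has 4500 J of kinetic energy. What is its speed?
v = √(2·KE/m) = √(2·4500/10) = 30.0 m/s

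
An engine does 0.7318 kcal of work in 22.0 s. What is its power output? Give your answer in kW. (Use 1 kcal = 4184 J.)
Convert to SI: W = 3061.85 J, t = 22.0 s
P = W/t = 3061.85/22.0 = 139.175 W = 0.1392 kW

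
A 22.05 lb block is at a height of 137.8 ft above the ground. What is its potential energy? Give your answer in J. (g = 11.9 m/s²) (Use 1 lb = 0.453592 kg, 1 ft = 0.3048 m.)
Convert to SI: m = 10.0017 kg, h = 42.0014 m
PE = mgh = (10.0017)(11.9)(42.0014) = 4999 J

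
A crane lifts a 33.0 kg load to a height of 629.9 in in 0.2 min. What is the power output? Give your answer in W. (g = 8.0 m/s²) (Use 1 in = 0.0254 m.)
Convert to SI: m = 33.0 kg, h = 15.9995 m, t = 12.0 s
P = mgh/t = (33.0)(8.0)(15.9995)/12.0 = 352.0 W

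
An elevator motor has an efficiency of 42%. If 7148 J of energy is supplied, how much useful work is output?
W_out = η·W_in = 0.42·7148 = 3002.16 J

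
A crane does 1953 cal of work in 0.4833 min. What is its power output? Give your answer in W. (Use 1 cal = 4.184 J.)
Convert to SI: W = 8171.35 J, t = 28.998 s
P = W/t = 8171.35/28.998 = 281.8 W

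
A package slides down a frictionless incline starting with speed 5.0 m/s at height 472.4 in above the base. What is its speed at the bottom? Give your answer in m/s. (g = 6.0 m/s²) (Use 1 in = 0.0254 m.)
Convert to SI: v₀ = 5.0 m/s, h = 11.999 m
½mv₀² + mgh = ½mv² ⇒ v = √(v₀² + 2gh) = √(5.0² + 2·6.0·11.999) = 13.0 m/s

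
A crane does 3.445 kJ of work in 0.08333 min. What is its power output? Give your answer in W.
Convert to SI: W = 3445.0 J, t = 4.9998 s
P = W/t = 3445.0/4.9998 = 689.0 W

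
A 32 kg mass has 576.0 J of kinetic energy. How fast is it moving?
v = √(2·KE/m) = √(2·576.0/32) = 6.0 m/s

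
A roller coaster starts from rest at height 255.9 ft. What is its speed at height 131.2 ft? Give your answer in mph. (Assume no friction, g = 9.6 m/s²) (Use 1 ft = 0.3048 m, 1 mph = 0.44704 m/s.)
Convert to SI: h₁−h₂ = 38.0086 m
mgh₁ = mgh₂ + ½mv² ⇒ v = √(2g(h₁−h₂)) = √(2·9.6·38.0086) = 27.0142 m/s = 60.43 mph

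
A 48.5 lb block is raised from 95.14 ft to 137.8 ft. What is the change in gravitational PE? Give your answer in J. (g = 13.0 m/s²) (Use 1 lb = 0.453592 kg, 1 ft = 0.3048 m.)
Convert to SI: m = 21.9992 kg, Δh = 13.0028 m
ΔPE = mgΔh = (21.9992)(13.0)(13.0028) = 3719 J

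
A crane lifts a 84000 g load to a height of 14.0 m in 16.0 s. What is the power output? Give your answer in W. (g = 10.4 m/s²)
Convert to SI: m = 84.0 kg, h = 14.0 m, t = 16.0 s
P = mgh/t = (84.0)(10.4)(14.0)/16.0 = 764.4 W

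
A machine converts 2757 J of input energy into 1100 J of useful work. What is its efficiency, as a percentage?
η = W_out/W_in = 1100/2757 = 39.9%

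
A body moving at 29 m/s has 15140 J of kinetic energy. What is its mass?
m = 2·KE/v² = 2·15140/(29)² = 36.0 kg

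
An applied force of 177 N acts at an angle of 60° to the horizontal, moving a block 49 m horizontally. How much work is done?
W = F·d·cosθ = (177)(49)cos(60°) = 4337 J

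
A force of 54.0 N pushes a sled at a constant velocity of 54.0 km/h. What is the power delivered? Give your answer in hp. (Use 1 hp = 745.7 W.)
Convert to SI: F = 54.0 N, v = 15.0 m/s
P = Fv = (54.0)(15.0) = 810.0 W = 1.086 hp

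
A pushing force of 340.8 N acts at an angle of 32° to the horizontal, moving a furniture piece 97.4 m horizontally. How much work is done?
W = F·d·cosθ = (340.8)(97.4)cos(32°) = 28150 J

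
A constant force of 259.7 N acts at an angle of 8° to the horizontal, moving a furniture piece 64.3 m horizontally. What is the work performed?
W = F·d·cosθ = (259.7)(64.3)cos(8°) = 16540 J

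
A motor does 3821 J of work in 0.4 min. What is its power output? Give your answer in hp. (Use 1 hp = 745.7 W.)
Convert to SI: W = 3821.0 J, t = 24.0 s
P = W/t = 3821.0/24.0 = 159.208 W = 0.2135 hp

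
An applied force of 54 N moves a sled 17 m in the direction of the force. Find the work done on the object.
W = F·d = (54)(17) = 918.0 J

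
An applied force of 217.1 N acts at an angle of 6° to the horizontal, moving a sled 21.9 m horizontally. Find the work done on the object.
W = F·d·cosθ = (217.1)(21.9)cos(6°) = 4728 J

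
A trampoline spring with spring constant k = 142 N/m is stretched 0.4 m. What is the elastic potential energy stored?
PE = ½kx² = ½(142)(0.4)² = 11.36 J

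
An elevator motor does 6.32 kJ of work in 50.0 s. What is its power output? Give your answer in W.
Convert to SI: W = 6320.0 J, t = 50.0 s
P = W/t = 6320.0/50.0 = 126.4 W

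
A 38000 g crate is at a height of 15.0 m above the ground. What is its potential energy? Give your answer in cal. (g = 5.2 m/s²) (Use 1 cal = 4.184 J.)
Convert to SI: m = 38.0 kg, h = 15.0 m
PE = mgh = (38.0)(5.2)(15.0) = 2964.0 J = 708.4 cal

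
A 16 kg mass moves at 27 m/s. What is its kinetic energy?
KE = ½mv² = ½(16)(27)² = 5832.0 J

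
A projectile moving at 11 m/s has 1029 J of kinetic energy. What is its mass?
m = 2·KE/v² = 2·1029/(11)² = 17.01 kg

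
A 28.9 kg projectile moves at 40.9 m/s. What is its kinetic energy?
KE = ½mv² = ½(28.9)(40.9)² = 24170 J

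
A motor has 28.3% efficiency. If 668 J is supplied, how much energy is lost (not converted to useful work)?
W_lost = W_in(1 − η) = 668·(1 − 0.283) = 479.0 J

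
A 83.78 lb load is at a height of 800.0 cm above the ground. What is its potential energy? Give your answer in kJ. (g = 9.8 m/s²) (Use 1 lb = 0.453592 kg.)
Convert to SI: m = 38.0019 kg, h = 8.0 m
PE = mgh = (38.0019)(9.8)(8.0) = 2979.35 J = 2.979 kJ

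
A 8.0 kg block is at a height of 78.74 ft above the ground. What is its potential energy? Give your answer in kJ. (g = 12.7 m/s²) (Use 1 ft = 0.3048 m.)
Convert to SI: m = 8.0 kg, h = 24.0 m
PE = mgh = (8.0)(12.7)(24.0) = 2438.4 J = 2.438 kJ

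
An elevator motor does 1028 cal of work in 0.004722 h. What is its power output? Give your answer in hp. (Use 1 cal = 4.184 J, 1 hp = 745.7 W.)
Convert to SI: W = 4301.15 J, t = 16.9992 s
P = W/t = 4301.15/16.9992 = 253.021 W = 0.3393 hp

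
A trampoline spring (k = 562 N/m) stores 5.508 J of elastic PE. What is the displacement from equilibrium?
x = √(2·PE/k) = √(2·5.508/562) = 0.14 m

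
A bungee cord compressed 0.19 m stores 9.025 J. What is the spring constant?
k = 2·PE/x² = 2·9.025/(0.19)² = 500.0 N/m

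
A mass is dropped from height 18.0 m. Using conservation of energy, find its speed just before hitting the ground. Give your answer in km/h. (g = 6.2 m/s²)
mgh = ½mv² ⇒ v = √(2gh) = √(2·6.2·18.0) = 14.9399 m/s = 53.78 km/h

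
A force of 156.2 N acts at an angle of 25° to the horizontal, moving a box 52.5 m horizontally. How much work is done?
W = F·d·cosθ = (156.2)(52.5)cos(25°) = 7432 J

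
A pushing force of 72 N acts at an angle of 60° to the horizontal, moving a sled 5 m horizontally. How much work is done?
W = F·d·cosθ = (72)(5)cos(60°) = 180.0 J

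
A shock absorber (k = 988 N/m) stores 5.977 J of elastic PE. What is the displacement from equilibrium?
x = √(2·PE/k) = √(2·5.977/988) = 0.11 m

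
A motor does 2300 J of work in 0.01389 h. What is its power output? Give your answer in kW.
Convert to SI: W = 2300.0 J, t = 50.004 s
P = W/t = 2300.0/50.004 = 45.9963 W = 0.046 kW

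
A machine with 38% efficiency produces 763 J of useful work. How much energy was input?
W_in = W_out/η = 763/0.38 = 2008 J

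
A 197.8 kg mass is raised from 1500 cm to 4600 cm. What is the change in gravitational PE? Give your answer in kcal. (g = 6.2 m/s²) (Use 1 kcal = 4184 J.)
Convert to SI: m = 197.8 kg, Δh = 31.0 m
ΔPE = mgΔh = (197.8)(6.2)(31.0) = 38017.2 J = 9.086 kcal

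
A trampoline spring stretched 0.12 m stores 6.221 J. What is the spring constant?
k = 2·PE/x² = 2·6.221/(0.12)² = 864.0 N/m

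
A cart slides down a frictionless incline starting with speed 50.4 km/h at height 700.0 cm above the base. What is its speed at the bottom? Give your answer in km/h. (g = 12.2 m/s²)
Convert to SI: v₀ = 14.0 m/s, h = 7.0 m
½mv₀² + mgh = ½mv² ⇒ v = √(v₀² + 2gh) = √(14.0² + 2·12.2·7.0) = 19.152 m/s = 68.95 km/h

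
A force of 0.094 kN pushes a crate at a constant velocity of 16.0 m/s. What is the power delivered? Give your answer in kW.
Convert to SI: F = 94.0 N, v = 16.0 m/s
P = Fv = (94.0)(16.0) = 1504.0 W = 1.504 kW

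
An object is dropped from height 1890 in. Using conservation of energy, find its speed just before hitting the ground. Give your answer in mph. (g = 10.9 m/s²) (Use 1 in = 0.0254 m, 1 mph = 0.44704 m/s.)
Convert to SI: h = 48.006 m
mgh = ½mv² ⇒ v = √(2gh) = √(2·10.9·48.006) = 32.3501 m/s = 72.37 mph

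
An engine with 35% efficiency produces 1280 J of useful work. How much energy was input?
W_in = W_out/η = 1280/0.35 = 3657 J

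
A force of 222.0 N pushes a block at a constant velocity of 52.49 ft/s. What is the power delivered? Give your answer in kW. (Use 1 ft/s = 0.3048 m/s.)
Convert to SI: F = 222.0 N, v = 15.999 m/s
P = Fv = (222.0)(15.999) = 3551.77 W = 3.552 kW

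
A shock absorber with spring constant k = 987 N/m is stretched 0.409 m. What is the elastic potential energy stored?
PE = ½kx² = ½(987)(0.409)² = 82.55 J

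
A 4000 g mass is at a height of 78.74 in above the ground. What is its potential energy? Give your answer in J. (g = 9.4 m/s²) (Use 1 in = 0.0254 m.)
Convert to SI: m = 4.0 kg, h = 2.0 m
PE = mgh = (4.0)(9.4)(2.0) = 75.2 J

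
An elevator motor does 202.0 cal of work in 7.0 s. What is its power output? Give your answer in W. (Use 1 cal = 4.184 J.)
Convert to SI: W = 845.168 J, t = 7.0 s
P = W/t = 845.168/7.0 = 120.7 W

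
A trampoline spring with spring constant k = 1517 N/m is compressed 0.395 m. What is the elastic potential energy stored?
PE = ½kx² = ½(1517)(0.395)² = 118.3 J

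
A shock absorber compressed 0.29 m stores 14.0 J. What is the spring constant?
k = 2·PE/x² = 2·14.0/(0.29)² = 332.9 N/m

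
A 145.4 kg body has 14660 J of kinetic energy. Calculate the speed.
v = √(2·KE/m) = √(2·14660/145.4) = 14.2 m/s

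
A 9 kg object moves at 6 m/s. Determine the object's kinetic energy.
KE = ½mv² = ½(9)(6)² = 162.0 J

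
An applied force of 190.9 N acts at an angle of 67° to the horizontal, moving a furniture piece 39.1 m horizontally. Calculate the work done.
W = F·d·cosθ = (190.9)(39.1)cos(67°) = 2916 J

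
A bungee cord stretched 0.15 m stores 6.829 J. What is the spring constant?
k = 2·PE/x² = 2·6.829/(0.15)² = 607.0 N/m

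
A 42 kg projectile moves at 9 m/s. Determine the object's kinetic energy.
KE = ½mv² = ½(42)(9)² = 1701.0 J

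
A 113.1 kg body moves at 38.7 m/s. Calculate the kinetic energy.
KE = ½mv² = ½(113.1)(38.7)² = 84690 J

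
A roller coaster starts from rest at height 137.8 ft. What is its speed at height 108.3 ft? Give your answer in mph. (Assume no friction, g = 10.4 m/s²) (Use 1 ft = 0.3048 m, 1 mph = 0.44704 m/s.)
Convert to SI: h₁−h₂ = 8.9916 m
mgh₁ = mgh₂ + ½mv² ⇒ v = √(2g(h₁−h₂)) = √(2·10.4·8.9916) = 13.6757 m/s = 30.59 mph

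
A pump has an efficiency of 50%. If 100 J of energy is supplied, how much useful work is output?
W_out = η·W_in = 0.5·100 = 50.0 J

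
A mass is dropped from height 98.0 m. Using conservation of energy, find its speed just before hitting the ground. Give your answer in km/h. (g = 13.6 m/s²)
mgh = ½mv² ⇒ v = √(2gh) = √(2·13.6·98.0) = 51.6294 m/s = 185.9 km/h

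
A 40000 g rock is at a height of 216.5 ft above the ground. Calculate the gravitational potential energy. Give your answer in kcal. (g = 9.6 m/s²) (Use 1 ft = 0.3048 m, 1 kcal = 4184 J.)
Convert to SI: m = 40.0 kg, h = 65.9892 m
PE = mgh = (40.0)(9.6)(65.9892) = 25339.9 J = 6.056 kcal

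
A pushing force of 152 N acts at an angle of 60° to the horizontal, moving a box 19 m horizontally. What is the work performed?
W = F·d·cosθ = (152)(19)cos(60°) = 1444 J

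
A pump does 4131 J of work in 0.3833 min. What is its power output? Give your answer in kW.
Convert to SI: W = 4131.0 J, t = 22.998 s
P = W/t = 4131.0/22.998 = 179.624 W = 0.1796 kW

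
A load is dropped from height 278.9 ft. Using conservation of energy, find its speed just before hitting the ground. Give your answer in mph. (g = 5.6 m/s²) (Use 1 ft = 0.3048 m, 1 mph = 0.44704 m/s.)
Convert to SI: h = 85.0087 m
mgh = ½mv² ⇒ v = √(2gh) = √(2·5.6·85.0087) = 30.8561 m/s = 69.02 mph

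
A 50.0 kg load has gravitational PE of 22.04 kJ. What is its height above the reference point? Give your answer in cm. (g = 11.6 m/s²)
Convert to SI: m = 50.0 kg, PE = 22040.0 J
h = PE/(mg) = 22040.0/(50.0·11.6) = 38.0 m = 3800 cm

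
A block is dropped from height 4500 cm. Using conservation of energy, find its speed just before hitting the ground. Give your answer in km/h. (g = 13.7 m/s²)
Convert to SI: h = 45.0 m
mgh = ½mv² ⇒ v = √(2gh) = √(2·13.7·45.0) = 35.1141 m/s = 126.4 km/h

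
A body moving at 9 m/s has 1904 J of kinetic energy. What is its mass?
m = 2·KE/v² = 2·1904/(9)² = 47.01 kg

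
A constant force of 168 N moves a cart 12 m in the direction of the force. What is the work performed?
W = F·d = (168)(12) = 2016 J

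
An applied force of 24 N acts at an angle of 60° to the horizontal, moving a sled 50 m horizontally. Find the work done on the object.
W = F·d·cosθ = (24)(50)cos(60°) = 600.0 J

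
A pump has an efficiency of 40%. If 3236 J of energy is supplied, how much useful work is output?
W_out = η·W_in = 0.4·3236 = 1294.4 J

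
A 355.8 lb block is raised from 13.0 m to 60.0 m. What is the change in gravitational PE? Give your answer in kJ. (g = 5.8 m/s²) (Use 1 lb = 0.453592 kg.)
Convert to SI: m = 161.388 kg, Δh = 47.0 m
ΔPE = mgΔh = (161.388)(5.8)(47.0) = 43994.4 J = 43.99 kJ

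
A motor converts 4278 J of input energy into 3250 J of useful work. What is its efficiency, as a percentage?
η = W_out/W_in = 3250/4278 = 75.97%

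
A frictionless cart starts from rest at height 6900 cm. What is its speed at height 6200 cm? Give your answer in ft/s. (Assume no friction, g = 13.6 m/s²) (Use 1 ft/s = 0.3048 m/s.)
Convert to SI: h₁−h₂ = 7.0 m
mgh₁ = mgh₂ + ½mv² ⇒ v = √(2g(h₁−h₂)) = √(2·13.6·7.0) = 13.7986 m/s = 45.27 ft/s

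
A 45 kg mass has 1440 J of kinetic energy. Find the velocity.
v = √(2·KE/m) = √(2·1440/45) = 8.0 m/s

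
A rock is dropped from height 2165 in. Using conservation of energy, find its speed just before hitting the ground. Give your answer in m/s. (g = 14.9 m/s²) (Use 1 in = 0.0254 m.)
Convert to SI: h = 54.991 m
mgh = ½mv² ⇒ v = √(2gh) = √(2·14.9·54.991) = 40.48 m/s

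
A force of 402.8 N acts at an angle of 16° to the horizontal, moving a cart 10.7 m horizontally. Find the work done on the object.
W = F·d·cosθ = (402.8)(10.7)cos(16°) = 4143 J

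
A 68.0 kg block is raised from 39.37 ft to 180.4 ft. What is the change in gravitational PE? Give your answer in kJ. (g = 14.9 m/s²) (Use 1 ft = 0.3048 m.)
Convert to SI: m = 68.0 kg, Δh = 42.9859 m
ΔPE = mgΔh = (68.0)(14.9)(42.9859) = 43553.4 J = 43.55 kJ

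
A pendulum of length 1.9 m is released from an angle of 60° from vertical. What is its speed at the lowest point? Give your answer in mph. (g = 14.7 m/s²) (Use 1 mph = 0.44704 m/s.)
h = L(1 − cosθ) = 1.9(1 − cos60°) = 0.95 m
v = √(2gh) = √(2·14.7·0.95) = 5.28488 m/s = 11.82 mph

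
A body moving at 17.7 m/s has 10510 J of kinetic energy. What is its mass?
m = 2·KE/v² = 2·10510/(17.7)² = 67.09 kg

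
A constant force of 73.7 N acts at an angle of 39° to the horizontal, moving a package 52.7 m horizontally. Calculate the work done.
W = F·d·cosθ = (73.7)(52.7)cos(39°) = 3018 J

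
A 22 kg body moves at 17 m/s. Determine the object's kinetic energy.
KE = ½mv² = ½(22)(17)² = 3179.0 J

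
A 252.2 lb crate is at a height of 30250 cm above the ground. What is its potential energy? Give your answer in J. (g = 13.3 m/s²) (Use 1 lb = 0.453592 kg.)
Convert to SI: m = 114.396 kg, h = 302.5 m
PE = mgh = (114.396)(13.3)(302.5) = 460200 J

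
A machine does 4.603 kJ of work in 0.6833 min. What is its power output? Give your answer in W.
Convert to SI: W = 4603.0 J, t = 40.998 s
P = W/t = 4603.0/40.998 = 112.3 W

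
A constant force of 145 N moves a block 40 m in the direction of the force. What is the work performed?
W = F·d = (145)(40) = 5800 J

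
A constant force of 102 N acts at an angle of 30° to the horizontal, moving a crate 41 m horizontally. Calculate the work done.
W = F·d·cosθ = (102)(41)cos(30°) = 3622 J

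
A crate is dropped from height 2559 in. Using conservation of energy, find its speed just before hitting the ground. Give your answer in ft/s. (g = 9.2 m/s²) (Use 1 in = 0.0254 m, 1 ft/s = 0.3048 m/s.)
Convert to SI: h = 64.9986 m
mgh = ½mv² ⇒ v = √(2gh) = √(2·9.2·64.9986) = 34.5829 m/s = 113.5 ft/s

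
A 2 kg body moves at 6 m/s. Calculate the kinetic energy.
KE = ½mv² = ½(2)(6)² = 36.0 J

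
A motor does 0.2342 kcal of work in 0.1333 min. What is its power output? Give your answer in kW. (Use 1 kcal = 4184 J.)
Convert to SI: W = 979.893 J, t = 7.998 s
P = W/t = 979.893/7.998 = 122.517 W = 0.1225 kW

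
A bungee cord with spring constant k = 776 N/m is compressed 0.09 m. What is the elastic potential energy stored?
PE = ½kx² = ½(776)(0.09)² = 3.143 J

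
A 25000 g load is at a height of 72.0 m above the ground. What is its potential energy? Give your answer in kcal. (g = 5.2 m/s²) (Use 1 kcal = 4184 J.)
Convert to SI: m = 25.0 kg, h = 72.0 m
PE = mgh = (25.0)(5.2)(72.0) = 9360.0 J = 2.237 kcal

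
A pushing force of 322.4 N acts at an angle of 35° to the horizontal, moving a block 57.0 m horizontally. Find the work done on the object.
W = F·d·cosθ = (322.4)(57.0)cos(35°) = 15050 J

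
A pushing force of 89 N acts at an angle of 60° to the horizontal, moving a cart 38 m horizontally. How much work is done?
W = F·d·cosθ = (89)(38)cos(60°) = 1691 J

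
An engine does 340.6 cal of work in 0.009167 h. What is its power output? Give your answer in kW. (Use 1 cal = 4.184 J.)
Convert to SI: W = 1425.07 J, t = 33.0012 s
P = W/t = 1425.07/33.0012 = 43.1824 W = 0.04318 kW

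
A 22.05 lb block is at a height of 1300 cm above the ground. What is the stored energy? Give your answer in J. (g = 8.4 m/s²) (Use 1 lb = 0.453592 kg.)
Convert to SI: m = 10.0017 kg, h = 13.0 m
PE = mgh = (10.0017)(8.4)(13.0) = 1092 J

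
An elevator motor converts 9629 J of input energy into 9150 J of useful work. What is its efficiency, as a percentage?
η = W_out/W_in = 9150/9629 = 95.03%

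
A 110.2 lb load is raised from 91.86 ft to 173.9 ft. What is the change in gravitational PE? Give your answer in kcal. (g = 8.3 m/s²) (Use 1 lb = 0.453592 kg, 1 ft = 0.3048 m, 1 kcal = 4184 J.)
Convert to SI: m = 49.9858 kg, Δh = 25.0058 m
ΔPE = mgΔh = (49.9858)(8.3)(25.0058) = 10374.5 J = 2.48 kcal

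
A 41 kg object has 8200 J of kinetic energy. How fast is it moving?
v = √(2·KE/m) = √(2·8200/41) = 20.0 m/s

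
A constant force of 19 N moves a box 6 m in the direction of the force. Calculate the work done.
W = F·d = (19)(6) = 114.0 J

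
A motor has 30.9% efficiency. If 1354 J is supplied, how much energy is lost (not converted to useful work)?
W_lost = W_in(1 − η) = 1354·(1 − 0.309) = 935.6 J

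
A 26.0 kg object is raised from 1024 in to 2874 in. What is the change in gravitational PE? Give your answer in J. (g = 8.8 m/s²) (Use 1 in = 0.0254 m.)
Convert to SI: m = 26.0 kg, Δh = 46.99 m
ΔPE = mgΔh = (26.0)(8.8)(46.99) = 10750 J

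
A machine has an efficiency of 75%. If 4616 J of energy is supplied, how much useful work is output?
W_out = η·W_in = 0.75·4616 = 3462.0 J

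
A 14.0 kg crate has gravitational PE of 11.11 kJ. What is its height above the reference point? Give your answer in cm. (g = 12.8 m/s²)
Convert to SI: m = 14.0 kg, PE = 11110.0 J
h = PE/(mg) = 11110.0/(14.0·12.8) = 61.9978 m = 6200 cm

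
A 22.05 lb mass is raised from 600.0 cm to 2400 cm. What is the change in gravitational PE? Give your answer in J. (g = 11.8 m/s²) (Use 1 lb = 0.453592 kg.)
Convert to SI: m = 10.0017 kg, Δh = 18.0 m
ΔPE = mgΔh = (10.0017)(11.8)(18.0) = 2124 J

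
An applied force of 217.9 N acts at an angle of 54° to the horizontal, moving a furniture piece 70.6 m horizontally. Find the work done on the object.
W = F·d·cosθ = (217.9)(70.6)cos(54°) = 9042 J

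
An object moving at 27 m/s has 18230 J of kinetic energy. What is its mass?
m = 2·KE/v² = 2·18230/(27)² = 50.01 kg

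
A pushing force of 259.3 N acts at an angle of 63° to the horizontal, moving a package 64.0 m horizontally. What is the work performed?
W = F·d·cosθ = (259.3)(64.0)cos(63°) = 7534 J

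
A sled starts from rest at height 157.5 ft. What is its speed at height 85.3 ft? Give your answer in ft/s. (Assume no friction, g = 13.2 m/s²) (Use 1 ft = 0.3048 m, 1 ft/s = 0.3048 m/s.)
Convert to SI: h₁−h₂ = 22.0066 m
mgh₁ = mgh₂ + ½mv² ⇒ v = √(2g(h₁−h₂)) = √(2·13.2·22.0066) = 24.1034 m/s = 79.08 ft/s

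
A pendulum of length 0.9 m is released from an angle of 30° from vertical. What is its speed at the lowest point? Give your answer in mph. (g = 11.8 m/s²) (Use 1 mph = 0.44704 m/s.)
h = L(1 − cosθ) = 0.9(1 − cos30°) = 0.120577 m
v = √(2gh) = √(2·11.8·0.120577) = 1.6869 m/s = 3.773 mph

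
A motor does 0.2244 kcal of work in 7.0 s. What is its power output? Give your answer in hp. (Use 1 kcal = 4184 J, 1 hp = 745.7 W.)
Convert to SI: W = 938.89 J, t = 7.0 s
P = W/t = 938.89/7.0 = 134.127 W = 0.1799 hp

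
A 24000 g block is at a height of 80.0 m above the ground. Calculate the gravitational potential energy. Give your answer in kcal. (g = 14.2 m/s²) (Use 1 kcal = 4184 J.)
Convert to SI: m = 24.0 kg, h = 80.0 m
PE = mgh = (24.0)(14.2)(80.0) = 27264.0 J = 6.516 kcal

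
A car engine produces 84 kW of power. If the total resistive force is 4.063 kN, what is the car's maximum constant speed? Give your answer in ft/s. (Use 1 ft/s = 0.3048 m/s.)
Convert to SI: F = 4063.0 N
P = Fv ⇒ v = P/F = 84000 W/4063.0 N = 20.6744 m/s = 67.83 ft/s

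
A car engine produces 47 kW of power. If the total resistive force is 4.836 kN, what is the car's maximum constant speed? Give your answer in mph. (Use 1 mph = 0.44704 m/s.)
Convert to SI: F = 4836.0 N
P = Fv ⇒ v = P/F = 47000 W/4836.0 N = 9.71878 m/s = 21.74 mph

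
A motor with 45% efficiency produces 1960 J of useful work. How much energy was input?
W_in = W_out/η = 1960/0.45 = 4356 J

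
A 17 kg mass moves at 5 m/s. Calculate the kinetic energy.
KE = ½mv² = ½(17)(5)² = 212.5 J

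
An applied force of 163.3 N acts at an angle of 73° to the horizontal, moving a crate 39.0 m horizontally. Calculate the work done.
W = F·d·cosθ = (163.3)(39.0)cos(73°) = 1862 J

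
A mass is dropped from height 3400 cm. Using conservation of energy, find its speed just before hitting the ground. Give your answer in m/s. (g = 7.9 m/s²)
Convert to SI: h = 34.0 m
mgh = ½mv² ⇒ v = √(2gh) = √(2·7.9·34.0) = 23.18 m/s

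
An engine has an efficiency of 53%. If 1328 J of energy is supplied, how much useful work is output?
W_out = η·W_in = 0.53·1328 = 703.84 J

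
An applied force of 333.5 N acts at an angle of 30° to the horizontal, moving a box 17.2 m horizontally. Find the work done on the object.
W = F·d·cosθ = (333.5)(17.2)cos(30°) = 4968 J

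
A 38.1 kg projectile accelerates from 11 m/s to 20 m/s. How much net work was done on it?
W = ΔKE = ½m(v₂² − v₁²) = ½(38.1)(20² − 11²) = 5314.95 J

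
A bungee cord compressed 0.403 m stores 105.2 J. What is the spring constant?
k = 2·PE/x² = 2·105.2/(0.403)² = 1295 N/m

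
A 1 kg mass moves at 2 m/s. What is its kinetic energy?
KE = ½mv² = ½(1)(2)² = 2.0 J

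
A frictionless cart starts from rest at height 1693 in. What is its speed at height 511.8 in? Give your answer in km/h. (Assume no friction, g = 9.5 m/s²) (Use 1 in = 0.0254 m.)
Convert to SI: h₁−h₂ = 30.0025 m
mgh₁ = mgh₂ + ½mv² ⇒ v = √(2g(h₁−h₂)) = √(2·9.5·30.0025) = 23.8757 m/s = 85.95 km/h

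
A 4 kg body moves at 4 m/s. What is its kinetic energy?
KE = ½mv² = ½(4)(4)² = 32.0 J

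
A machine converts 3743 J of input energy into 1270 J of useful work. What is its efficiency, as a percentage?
η = W_out/W_in = 1270/3743 = 33.93%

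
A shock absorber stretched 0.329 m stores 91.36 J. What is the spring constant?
k = 2·PE/x² = 2·91.36/(0.329)² = 1688 N/m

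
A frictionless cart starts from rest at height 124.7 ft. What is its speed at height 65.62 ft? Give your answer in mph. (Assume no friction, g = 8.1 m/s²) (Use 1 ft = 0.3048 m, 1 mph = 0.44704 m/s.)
Convert to SI: h₁−h₂ = 18.0076 m
mgh₁ = mgh₂ + ½mv² ⇒ v = √(2g(h₁−h₂)) = √(2·8.1·18.0076) = 17.0799 m/s = 38.21 mph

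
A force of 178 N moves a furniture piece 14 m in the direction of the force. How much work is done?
W = F·d = (178)(14) = 2492 J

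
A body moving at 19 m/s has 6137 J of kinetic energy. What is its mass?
m = 2·KE/v² = 2·6137/(19)² = 34.0 kg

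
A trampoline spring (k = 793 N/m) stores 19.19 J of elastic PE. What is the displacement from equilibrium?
x = √(2·PE/k) = √(2·19.19/793) = 0.22 m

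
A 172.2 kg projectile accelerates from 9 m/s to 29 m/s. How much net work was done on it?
W = ΔKE = ½m(v₂² − v₁²) = ½(172.2)(29² − 9²) = 65436.0 J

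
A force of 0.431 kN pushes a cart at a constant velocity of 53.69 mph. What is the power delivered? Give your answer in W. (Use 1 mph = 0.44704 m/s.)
Convert to SI: F = 431.0 N, v = 24.0016 m/s
P = Fv = (431.0)(24.0016) = 10340 W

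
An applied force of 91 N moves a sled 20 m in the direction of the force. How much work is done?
W = F·d = (91)(20) = 1820 J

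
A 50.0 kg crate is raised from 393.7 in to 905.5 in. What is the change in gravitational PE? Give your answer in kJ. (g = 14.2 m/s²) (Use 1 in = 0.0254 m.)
Convert to SI: m = 50.0 kg, Δh = 12.9997 m
ΔPE = mgΔh = (50.0)(14.2)(12.9997) = 9229.8 J = 9.23 kJ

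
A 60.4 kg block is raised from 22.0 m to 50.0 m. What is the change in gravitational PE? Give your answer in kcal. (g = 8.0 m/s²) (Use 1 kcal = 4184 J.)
ΔPE = mgΔh = (60.4)(8.0)(28.0) = 13529.6 J = 3.234 kcal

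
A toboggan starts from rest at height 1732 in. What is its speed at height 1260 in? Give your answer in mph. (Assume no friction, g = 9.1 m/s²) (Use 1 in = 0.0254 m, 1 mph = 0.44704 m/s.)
Convert to SI: h₁−h₂ = 11.9888 m
mgh₁ = mgh₂ + ½mv² ⇒ v = √(2g(h₁−h₂)) = √(2·9.1·11.9888) = 14.7715 m/s = 33.04 mph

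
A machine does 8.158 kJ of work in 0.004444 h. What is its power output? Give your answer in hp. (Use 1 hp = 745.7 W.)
Convert to SI: W = 8158.0 J, t = 15.9984 s
P = W/t = 8158.0/15.9984 = 509.926 W = 0.6838 hp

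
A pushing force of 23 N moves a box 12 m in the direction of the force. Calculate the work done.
W = F·d = (23)(12) = 276.0 J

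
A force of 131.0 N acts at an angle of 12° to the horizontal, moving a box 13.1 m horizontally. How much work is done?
W = F·d·cosθ = (131.0)(13.1)cos(12°) = 1679 J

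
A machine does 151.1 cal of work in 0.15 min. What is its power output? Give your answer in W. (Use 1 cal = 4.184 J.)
Convert to SI: W = 632.202 J, t = 9.0 s
P = W/t = 632.202/9.0 = 70.24 W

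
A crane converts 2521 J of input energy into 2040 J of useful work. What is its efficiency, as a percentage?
η = W_out/W_in = 2040/2521 = 80.92%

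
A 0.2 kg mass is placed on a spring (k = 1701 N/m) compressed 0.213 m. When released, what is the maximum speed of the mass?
½kx² = ½mv² ⇒ v = x√(k/m) = (0.213)√(1701/0.2) = 19.64 m/s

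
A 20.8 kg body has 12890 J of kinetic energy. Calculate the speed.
v = √(2·KE/m) = √(2·12890/20.8) = 35.21 m/s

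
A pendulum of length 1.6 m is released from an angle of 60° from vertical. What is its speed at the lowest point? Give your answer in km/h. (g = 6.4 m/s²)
h = L(1 − cosθ) = 1.6(1 − cos60°) = 0.8 m
v = √(2gh) = √(2·6.4·0.8) = 3.2 m/s = 11.52 km/h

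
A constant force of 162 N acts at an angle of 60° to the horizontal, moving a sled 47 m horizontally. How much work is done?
W = F·d·cosθ = (162)(47)cos(60°) = 3807 J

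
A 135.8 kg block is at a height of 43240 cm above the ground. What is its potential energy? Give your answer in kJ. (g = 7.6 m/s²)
Convert to SI: m = 135.8 kg, h = 432.4 m
PE = mgh = (135.8)(7.6)(432.4) = 446271 J = 446.3 kJ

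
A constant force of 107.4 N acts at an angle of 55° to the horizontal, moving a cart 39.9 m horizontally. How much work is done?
W = F·d·cosθ = (107.4)(39.9)cos(55°) = 2458 J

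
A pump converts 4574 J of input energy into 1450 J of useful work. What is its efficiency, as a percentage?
η = W_out/W_in = 1450/4574 = 31.7%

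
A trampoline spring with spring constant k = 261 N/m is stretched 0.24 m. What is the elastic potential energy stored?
PE = ½kx² = ½(261)(0.24)² = 7.517 J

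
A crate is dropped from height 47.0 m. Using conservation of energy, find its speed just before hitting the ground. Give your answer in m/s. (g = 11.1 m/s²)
mgh = ½mv² ⇒ v = √(2gh) = √(2·11.1·47.0) = 32.3 m/s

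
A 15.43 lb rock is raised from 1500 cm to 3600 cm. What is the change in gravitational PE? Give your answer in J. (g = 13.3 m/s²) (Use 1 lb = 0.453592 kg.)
Convert to SI: m = 6.99892 kg, Δh = 21.0 m
ΔPE = mgΔh = (6.99892)(13.3)(21.0) = 1955 J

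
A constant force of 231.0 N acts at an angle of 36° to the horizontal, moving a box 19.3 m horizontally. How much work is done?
W = F·d·cosθ = (231.0)(19.3)cos(36°) = 3607 J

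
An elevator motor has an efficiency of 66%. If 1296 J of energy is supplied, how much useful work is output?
W_out = η·W_in = 0.66·1296 = 855.36 J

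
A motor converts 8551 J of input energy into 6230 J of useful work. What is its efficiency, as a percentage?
η = W_out/W_in = 6230/8551 = 72.86%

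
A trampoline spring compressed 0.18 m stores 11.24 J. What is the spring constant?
k = 2·PE/x² = 2·11.24/(0.18)² = 693.8 N/m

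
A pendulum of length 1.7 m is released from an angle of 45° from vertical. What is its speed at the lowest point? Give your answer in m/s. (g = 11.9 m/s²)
h = L(1 − cosθ) = 1.7(1 − cos45°) = 0.497918 m
v = √(2gh) = √(2·11.9·0.497918) = 3.442 m/s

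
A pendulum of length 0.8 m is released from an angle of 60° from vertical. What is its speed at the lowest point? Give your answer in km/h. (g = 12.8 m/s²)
h = L(1 − cosθ) = 0.8(1 − cos60°) = 0.4 m
v = √(2gh) = √(2·12.8·0.4) = 3.2 m/s = 11.52 km/h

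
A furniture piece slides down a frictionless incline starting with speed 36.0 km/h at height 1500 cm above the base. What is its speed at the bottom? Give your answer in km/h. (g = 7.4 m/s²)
Convert to SI: v₀ = 10.0 m/s, h = 15.0 m
½mv₀² + mgh = ½mv² ⇒ v = √(v₀² + 2gh) = √(10.0² + 2·7.4·15.0) = 17.9444 m/s = 64.6 km/h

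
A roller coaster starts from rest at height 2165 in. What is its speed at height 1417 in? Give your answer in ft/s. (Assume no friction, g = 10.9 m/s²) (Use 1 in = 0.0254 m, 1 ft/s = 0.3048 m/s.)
Convert to SI: h₁−h₂ = 18.9992 m
mgh₁ = mgh₂ + ½mv² ⇒ v = √(2g(h₁−h₂)) = √(2·10.9·18.9992) = 20.3515 m/s = 66.77 ft/s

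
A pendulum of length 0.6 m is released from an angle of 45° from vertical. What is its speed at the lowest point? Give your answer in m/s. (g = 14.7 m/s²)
h = L(1 − cosθ) = 0.6(1 − cos45°) = 0.175736 m
v = √(2gh) = √(2·14.7·0.175736) = 2.273 m/s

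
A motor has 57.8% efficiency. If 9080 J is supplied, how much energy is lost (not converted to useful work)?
W_lost = W_in(1 − η) = 9080·(1 − 0.578) = 3832 J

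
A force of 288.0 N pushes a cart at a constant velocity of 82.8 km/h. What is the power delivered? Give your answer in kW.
Convert to SI: F = 288.0 N, v = 23.0 m/s
P = Fv = (288.0)(23.0) = 6624.0 W = 6.624 kW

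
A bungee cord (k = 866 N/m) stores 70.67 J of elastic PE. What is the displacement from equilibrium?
x = √(2·PE/k) = √(2·70.67/866) = 0.404 m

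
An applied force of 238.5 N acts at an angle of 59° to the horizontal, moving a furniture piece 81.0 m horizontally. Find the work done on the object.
W = F·d·cosθ = (238.5)(81.0)cos(59°) = 9950 J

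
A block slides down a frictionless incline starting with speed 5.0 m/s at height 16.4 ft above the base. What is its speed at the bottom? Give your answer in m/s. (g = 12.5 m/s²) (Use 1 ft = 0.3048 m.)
Convert to SI: v₀ = 5.0 m/s, h = 4.99872 m
½mv₀² + mgh = ½mv² ⇒ v = √(v₀² + 2gh) = √(5.0² + 2·12.5·4.99872) = 12.25 m/s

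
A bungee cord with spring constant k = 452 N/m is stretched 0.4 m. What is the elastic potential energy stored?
PE = ½kx² = ½(452)(0.4)² = 36.16 J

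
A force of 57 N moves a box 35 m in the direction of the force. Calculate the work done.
W = F·d = (57)(35) = 1995 J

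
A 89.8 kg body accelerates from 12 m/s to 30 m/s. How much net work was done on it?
W = ΔKE = ½m(v₂² − v₁²) = ½(89.8)(30² − 12²) = 33944.4 J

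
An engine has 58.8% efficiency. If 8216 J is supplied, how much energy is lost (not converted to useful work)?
W_lost = W_in(1 − η) = 8216·(1 − 0.588) = 3385 J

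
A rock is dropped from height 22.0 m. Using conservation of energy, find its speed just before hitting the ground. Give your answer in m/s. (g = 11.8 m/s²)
mgh = ½mv² ⇒ v = √(2gh) = √(2·11.8·22.0) = 22.79 m/s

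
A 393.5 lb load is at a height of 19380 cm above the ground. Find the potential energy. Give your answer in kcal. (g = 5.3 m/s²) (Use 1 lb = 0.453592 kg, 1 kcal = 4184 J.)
Convert to SI: m = 178.488 kg, h = 193.8 m
PE = mgh = (178.488)(5.3)(193.8) = 183333 J = 43.82 kcal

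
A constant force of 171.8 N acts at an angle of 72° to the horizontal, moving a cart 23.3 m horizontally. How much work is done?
W = F·d·cosθ = (171.8)(23.3)cos(72°) = 1237 J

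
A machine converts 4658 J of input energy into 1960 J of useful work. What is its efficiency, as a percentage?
η = W_out/W_in = 1960/4658 = 42.08%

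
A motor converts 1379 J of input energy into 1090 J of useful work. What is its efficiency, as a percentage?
η = W_out/W_in = 1090/1379 = 79.04%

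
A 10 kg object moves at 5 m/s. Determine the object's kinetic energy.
KE = ½mv² = ½(10)(5)² = 125.0 J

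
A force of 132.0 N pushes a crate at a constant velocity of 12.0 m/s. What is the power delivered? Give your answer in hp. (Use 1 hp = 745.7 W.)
P = Fv = (132.0)(12.0) = 1584.0 W = 2.124 hp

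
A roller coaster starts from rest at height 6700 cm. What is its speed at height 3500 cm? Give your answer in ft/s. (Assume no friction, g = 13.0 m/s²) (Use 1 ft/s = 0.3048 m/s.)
Convert to SI: h₁−h₂ = 32.0 m
mgh₁ = mgh₂ + ½mv² ⇒ v = √(2g(h₁−h₂)) = √(2·13.0·32.0) = 28.8444 m/s = 94.63 ft/s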